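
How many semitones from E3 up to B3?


Solution.
Absolute semitone position = octave×12 + chromatic position
E3: 3×12 + 4 = 40
B3: 3×12 + 11 = 47
Difference = 47 - 40 = 7
= 7 semitones


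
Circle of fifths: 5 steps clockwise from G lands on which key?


Each clockwise step on the circle of fifths moves up a perfect 5th
From G: G → D → A → E → B → F#/Gb
= F#/Gb


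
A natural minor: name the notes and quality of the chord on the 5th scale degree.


Working:
A natural minor scale: A B C D E F G
Diatonic triad on degree 5 stacks scale notes 5, 7, 2: E G B
E→G = 3 semitones; E→B = 7 semitones → minor triad
= E G B (minor)


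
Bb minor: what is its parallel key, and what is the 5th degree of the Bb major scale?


Step by step:
Parallel keys share the same tonic but differ in mode
Bb minor → parallel is Bb major
Bb major scale: Bb C D Eb F G A
= Bb major; 5th degree = F


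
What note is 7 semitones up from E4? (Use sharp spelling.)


Solution.
E4: chromatic position 4 in octave 4 → absolute = 4×12 + 4 = 52
Transpose up 7: 52 + 7 = 59
59 = 4×12 + 11 → B in octave 4
Result = B4


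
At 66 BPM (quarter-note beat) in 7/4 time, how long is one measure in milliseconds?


Let's work it out.
Quarter-note beat duration = 60000 / 66 ms
Beats per measure (7/4) = 7
One measure = 7 × 60000 / 66 = 420000 / 66 ms
= 6363.6 ms


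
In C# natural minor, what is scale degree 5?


Let's work it out.
Natural minor scale pattern: W-H-W-W-H-W-W (2-1-2-2-1-2-2 semitones)
Starting from C#:
  C# + 2 semitones → D#
  D# + 1 semitone → E
  E + 2 semitones → F#
  F# + 2 semitones → G#
  G# + 1 semitone → A
  A + 2 semitones → B
  B + 2 semitones → C#
Scale: C# D# E F# G# A B
Degree 5 = G#


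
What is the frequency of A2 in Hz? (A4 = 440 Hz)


f = 440 × 2^(n/12) where n = semitones from A4
A2: -24 semitones from A4
f = 440 × 2^(-24/12)
f = 110.00 Hz


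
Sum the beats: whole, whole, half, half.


Beat values:
  whole = 4 beats
  whole = 4 beats
  half = 2 beats
  half = 2 beats
Sum = 4 + 4 + 2 + 2
= 12 beats


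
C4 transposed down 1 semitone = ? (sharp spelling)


Let's work it out.
C4: chromatic position 0 in octave 4 → absolute = 4×12 + 0 = 48
Transpose down 1: 48 - 1 = 47
47 = 3×12 + 11 → B in octave 3
Result = B3


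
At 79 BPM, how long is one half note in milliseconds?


Solution.
One quarter-note beat = 60000 / BPM = 60000 / 79 ms
Half note = 2 × quarter note
Duration = 2 × 60000 / 79 = 120000 / 79
= 1519.0 ms


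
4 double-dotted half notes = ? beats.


Step by step:
Base half note = 2 beats
Dot 1 adds half the previous value: +1
Dot 2 adds half the previous value: +1/2
One double-dotted half = 2 + 1 + 1/2 = 7/2
4 of them = 4 × 7/2 = 14
= 14 beats


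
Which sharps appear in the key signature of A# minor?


Sharp minor keys follow the circle of fifths: A(0), E(1), B(2), F#(3), C#(4), G#(5), D#(6), A#(7)
A# minor has 7 sharps
Order of sharps: F# C# G# D# A# E# B# → first 7: F#, C#, G#, D#, A#, E#, B#
= F#, C#, G#, D#, A#, E#, B#


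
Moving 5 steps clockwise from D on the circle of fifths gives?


Each clockwise step on the circle of fifths moves up a perfect 5th
From D: D → A → E → B → F#/Gb → Db
= Db


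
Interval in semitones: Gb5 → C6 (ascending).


Reasoning:
Absolute semitone position = octave×12 + chromatic position
Gb5: 5×12 + 6 = 66
C6: 6×12 + 0 = 72
Difference = 72 - 66 = 6
= 6 semitones


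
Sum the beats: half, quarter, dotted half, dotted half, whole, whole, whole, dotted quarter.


Solution.
Beat values:
  half = 2 beats
  quarter = 1 beat
  dotted half = 3 beats
  dotted half = 3 beats
  whole = 4 beats
  whole = 4 beats
  whole = 4 beats
  dotted quarter = 1.5 beats
Sum = 2 + 1 + 3 + 3 + 4 + 4 + 4 + 1.5
= 22.5 beats


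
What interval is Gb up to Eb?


Solution.
Letter names: G → E spans 6 letter names → a 6th
Semitones: Gb → Eb = 9 half-steps
A 6th of 9 semitones is a major 6th
= major 6th


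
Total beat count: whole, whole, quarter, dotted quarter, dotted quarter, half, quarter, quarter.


Solution.
Beat values:
  whole = 4 beats
  whole = 4 beats
  quarter = 1 beat
  dotted quarter = 1.5 beats
  dotted quarter = 1.5 beats
  half = 2 beats
  quarter = 1 beat
  quarter = 1 beat
Sum = 4 + 4 + 1 + 1.5 + 1.5 + 2 + 1 + 1
= 16 beats


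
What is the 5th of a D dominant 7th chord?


Dominant 7th chord = root + major 3rd + perfect 5th + minor 7th
Seventh chords stack in thirds, so the letter names are D-F-A-C
Root: D
Major 3rd above D: F#
Perfect 5th above D: A
Minor 7th above D: C
The 5th = A


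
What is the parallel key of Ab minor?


Let's work it out.
Parallel keys share the same tonic but differ in mode
Ab minor → parallel is Ab major
= Ab major


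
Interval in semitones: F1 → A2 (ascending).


Absolute semitone position = octave×12 + chromatic position
F1: 1×12 + 5 = 17
A2: 2×12 + 9 = 33
Difference = 33 - 17 = 16
= 16 semitones


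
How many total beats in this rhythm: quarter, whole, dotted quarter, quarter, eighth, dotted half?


Step by step:
Beat values:
  quarter = 1 beat
  whole = 4 beats
  dotted quarter = 1.5 beats
  quarter = 1 beat
  eighth = 0.5 beats
  dotted half = 3 beats
Sum = 1 + 4 + 1.5 + 1 + 0.5 + 3
= 11 beats


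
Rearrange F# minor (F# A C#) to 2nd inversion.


Step by step:
Root position: F# A C#
2nd inversion: move root and 3rd up an octave
Bass note: C#
Notes (bottom to top) = C# F# A


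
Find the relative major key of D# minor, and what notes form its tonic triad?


The relative major shares the key signature and is a minor 3rd above the minor tonic
A minor 3rd above D# is F#
→ relative major of D# minor is F# major
Tonic triad of F# major = root + major 3rd + perfect 5th = F# A# C#
= F# major; triad = F# A# C#


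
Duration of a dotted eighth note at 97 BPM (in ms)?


Solution.
One quarter-note beat = 60000 / BPM = 60000 / 97 ms
Dotted eighth note = 3/4 × quarter note
Duration = 3/4 × 60000 / 97 = 45000 / 97
= 463.9 ms


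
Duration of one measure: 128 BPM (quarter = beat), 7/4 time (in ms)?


Let's work it out.
Quarter-note beat duration = 60000 / 128 ms
Beats per measure (7/4) = 7
One measure = 7 × 60000 / 128 = 420000 / 128 ms
= 3281.2 ms


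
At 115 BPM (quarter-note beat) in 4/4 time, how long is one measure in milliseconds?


Let's work it out.
Quarter-note beat duration = 60000 / 115 ms
Beats per measure (4/4) = 4
One measure = 4 × 60000 / 115 = 240000 / 115 ms
= 2087.0 ms


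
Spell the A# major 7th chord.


Solution.
Major 7th chord = root + major 3rd + perfect 5th + major 7th
Seventh chords stack in thirds, so the letter names are A-C-E-G
Root: A#
Major 3rd above A#: C##
Perfect 5th above A#: E#
Major 7th above A#: G##
Chord = A# C## E# G##


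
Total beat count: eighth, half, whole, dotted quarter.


Solution.
Beat values:
  eighth = 0.5 beats
  half = 2 beats
  whole = 4 beats
  dotted quarter = 1.5 beats
Sum = 0.5 + 2 + 4 + 1.5
= 8 beats


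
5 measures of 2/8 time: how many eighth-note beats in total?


Time signature 2/8: the bottom number 8 means the eighth note gets one count
The top number 2 means 2 eighth-note beats per measure
Total = 2 × 5 measures
= 10 eighth-note beats


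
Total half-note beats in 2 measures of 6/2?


Let's work it out.
Time signature 6/2: the bottom number 2 means the half note gets one count
The top number 6 means 6 half-note beats per measure
Total = 6 × 2 measures
= 12 half-note beats


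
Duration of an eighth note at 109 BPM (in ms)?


One quarter-note beat = 60000 / BPM = 60000 / 109 ms
Eighth note = 1/2 × quarter note
Duration = 1/2 × 60000 / 109 = 30000 / 109
= 275.2 ms


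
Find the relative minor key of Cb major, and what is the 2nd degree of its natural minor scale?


The relative minor shares the major's key signature and starts on its 6th degree
6th degree = a major 6th above the tonic; a major 6th above Cb is Ab
→ relative minor of Cb major is Ab minor
Ab natural minor scale: Ab Bb Cb Db Eb Fb Gb
= Ab minor; 2nd degree = Bb


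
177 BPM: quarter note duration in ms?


One quarter-note beat = 60000 / BPM = 60000 / 177 ms
Duration = 60000 / 177
= 339.0 ms


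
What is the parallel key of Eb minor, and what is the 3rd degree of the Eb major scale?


Reasoning:
Parallel keys share the same tonic but differ in mode
Eb minor → parallel is Eb major
Eb major scale: Eb F G Ab Bb C D
= Eb major; 3rd degree = G


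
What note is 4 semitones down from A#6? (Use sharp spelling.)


Reasoning:
A#6: chromatic position 10 in octave 6 → absolute = 6×12 + 10 = 82
Transpose down 4: 82 - 4 = 78
78 = 6×12 + 6 → F# in octave 6
Result = F#6


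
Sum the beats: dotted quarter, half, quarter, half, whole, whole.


Solution.
Beat values:
  dotted quarter = 1.5 beats
  half = 2 beats
  quarter = 1 beat
  half = 2 beats
  whole = 4 beats
  whole = 4 beats
Sum = 1.5 + 2 + 1 + 2 + 4 + 4
= 14.5 beats


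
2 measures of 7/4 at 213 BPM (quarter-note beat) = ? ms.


Step by step:
Quarter-note beat duration = 60000 / 213 ms
Beats per measure (7/4) = 7
One measure = 7 × 60000 / 213 = 420000 / 213 ms
2 measures = 2 × 420000 / 213 = 840000 / 213
= 3943.7 ms


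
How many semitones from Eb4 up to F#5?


Absolute semitone position = octave×12 + chromatic position
Eb4: 4×12 + 3 = 51
F#5: 5×12 + 6 = 66
Difference = 66 - 51 = 15
= 15 semitones


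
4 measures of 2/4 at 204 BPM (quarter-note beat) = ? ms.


Step by step:
Quarter-note beat duration = 60000 / 204 ms
Beats per measure (2/4) = 2
One measure = 2 × 60000 / 204 = 120000 / 204 ms
4 measures = 4 × 120000 / 204 = 480000 / 204
= 2352.9 ms


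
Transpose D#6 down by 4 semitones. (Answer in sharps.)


D#6: chromatic position 3 in octave 6 → absolute = 6×12 + 3 = 75
Transpose down 4: 75 - 4 = 71
71 = 5×12 + 11 → B in octave 5
Result = B5


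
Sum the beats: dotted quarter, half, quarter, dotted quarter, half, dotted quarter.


Reasoning:
Beat values:
  dotted quarter = 1.5 beats
  half = 2 beats
  quarter = 1 beat
  dotted quarter = 1.5 beats
  half = 2 beats
  dotted quarter = 1.5 beats
Sum = 1.5 + 2 + 1 + 1.5 + 2 + 1.5
= 9.5 beats


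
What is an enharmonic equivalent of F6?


Working:
Enharmonic notes sound the same pitch but are spelled with different letter names
F and Gbb name the same pitch class
= Gbb6


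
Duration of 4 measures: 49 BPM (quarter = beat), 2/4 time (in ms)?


Working:
Quarter-note beat duration = 60000 / 49 ms
Beats per measure (2/4) = 2
One measure = 2 × 60000 / 49 = 120000 / 49 ms
4 measures = 4 × 120000 / 49 = 480000 / 49
= 9795.9 ms


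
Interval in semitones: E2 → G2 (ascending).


Solution.
Absolute semitone position = octave×12 + chromatic position
E2: 2×12 + 4 = 28
G2: 2×12 + 7 = 31
Difference = 31 - 28 = 3
= 3 semitones


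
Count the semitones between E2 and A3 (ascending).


Solution.
Absolute semitone position = octave×12 + chromatic position
E2: 2×12 + 4 = 28
A3: 3×12 + 9 = 45
Difference = 45 - 28 = 17
= 17 semitones


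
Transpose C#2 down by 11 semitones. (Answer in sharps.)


Step by step:
C#2: chromatic position 1 in octave 2 → absolute = 2×12 + 1 = 25
Transpose down 11: 25 - 11 = 14
14 = 1×12 + 2 → D in octave 1
Result = D1


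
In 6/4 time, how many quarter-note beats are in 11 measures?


Solution.
Time signature 6/4: the bottom number 4 means the quarter note gets one count
The top number 6 means 6 quarter-note beats per measure
Total = 6 × 11 measures
= 66 quarter-note beats


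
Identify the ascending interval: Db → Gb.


Letter names: D → G spans 4 letter names → a 4th
Semitones: Db → Gb = 5 half-steps
A 4th of 5 semitones is a perfect 4th
= perfect 4th


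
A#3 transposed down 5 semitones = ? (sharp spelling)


Step by step:
A#3: chromatic position 10 in octave 3 → absolute = 3×12 + 10 = 46
Transpose down 5: 46 - 5 = 41
41 = 3×12 + 5 → F in octave 3
Result = F3


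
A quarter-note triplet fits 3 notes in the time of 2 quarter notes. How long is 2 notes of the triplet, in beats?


Step by step:
Triplet: 3 notes occupy the space of 2 quarter notes
Space = 2 × 1 = 2 beats
Each triplet note = 2 / 3 = 2/3 beats
2 notes = 2 × 2/3 = 4/3
= 4/3 beats


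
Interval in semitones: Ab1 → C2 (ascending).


Working:
Absolute semitone position = octave×12 + chromatic position
Ab1: 1×12 + 8 = 20
C2: 2×12 + 0 = 24
Difference = 24 - 20 = 4
= 4 semitones


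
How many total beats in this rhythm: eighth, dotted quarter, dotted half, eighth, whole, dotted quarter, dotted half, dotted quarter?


Beat values:
  eighth = 0.5 beats
  dotted quarter = 1.5 beats
  dotted half = 3 beats
  eighth = 0.5 beats
  whole = 4 beats
  dotted quarter = 1.5 beats
  dotted half = 3 beats
  dotted quarter = 1.5 beats
Sum = 0.5 + 1.5 + 3 + 0.5 + 4 + 1.5 + 3 + 1.5
= 15.5 beats


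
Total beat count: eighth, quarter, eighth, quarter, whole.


Let's work it out.
Beat values:
  eighth = 0.5 beats
  quarter = 1 beat
  eighth = 0.5 beats
  quarter = 1 beat
  whole = 4 beats
Sum = 0.5 + 1 + 0.5 + 1 + 4
= 7 beats


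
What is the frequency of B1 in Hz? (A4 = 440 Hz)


Step by step:
f = 440 × 2^(n/12) where n = semitones from A4
B1: -34 semitones from A4
f = 440 × 2^(-34/12)
f = 61.74 Hz


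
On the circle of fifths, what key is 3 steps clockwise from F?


Step by step:
Each clockwise step on the circle of fifths moves up a perfect 5th
From F: F → C → G → D
= D


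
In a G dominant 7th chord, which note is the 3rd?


Dominant 7th chord = root + major 3rd + perfect 5th + minor 7th
Seventh chords stack in thirds, so the letter names are G-B-D-F
Root: G
Major 3rd above G: B
Perfect 5th above G: D
Minor 7th above G: F
The 3rd = B


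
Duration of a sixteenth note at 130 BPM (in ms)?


Working:
One quarter-note beat = 60000 / BPM = 60000 / 130 ms
Sixteenth note = 1/4 × quarter note
Duration = 1/4 × 60000 / 130 = 15000 / 130
= 115.4 ms


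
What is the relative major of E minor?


The relative major shares the key signature and is a minor 3rd above the minor tonic
A minor 3rd above E is G
→ relative major of E minor is G major
= G major


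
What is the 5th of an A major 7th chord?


Solution.
Major 7th chord = root + major 3rd + perfect 5th + major 7th
Seventh chords stack in thirds, so the letter names are A-C-E-G
Root: A
Major 3rd above A: C#
Perfect 5th above A: E
Major 7th above A: G#
The 5th = E


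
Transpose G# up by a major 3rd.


Step by step:
major 3rd: 3 letter names, 4 semitones
Letter: G + 2 → B
Pitch: G# + 4 semitones, spelled as a B → B#
= B#


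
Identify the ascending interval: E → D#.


Let's work it out.
Letter names: E → D spans 7 letter names → a 7th
Semitones: E → D# = 11 half-steps
A 7th of 11 semitones is a major 7th
= major 7th


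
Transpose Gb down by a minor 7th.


Let's work it out.
minor 7th: 7 letter names, 10 semitones
Letter: G - 6 → A
Pitch: Gb - 10 semitones, spelled as an A → Ab
= Ab


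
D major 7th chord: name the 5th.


Let's work it out.
Major 7th chord = root + major 3rd + perfect 5th + major 7th
Seventh chords stack in thirds, so the letter names are D-F-A-C
Root: D
Major 3rd above D: F#
Perfect 5th above D: A
Major 7th above D: C#
The 5th = A


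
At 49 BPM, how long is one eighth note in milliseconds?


One quarter-note beat = 60000 / BPM = 60000 / 49 ms
Eighth note = 1/2 × quarter note
Duration = 1/2 × 60000 / 49 = 30000 / 49
= 612.2 ms


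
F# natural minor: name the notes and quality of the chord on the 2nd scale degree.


Working:
F# natural minor scale: F# G# A B C# D E
Diatonic triad on degree 2 stacks scale notes 2, 4, 6: G# B D
G#→B = 3 semitones; G#→D = 6 semitones → diminished triad
= G# B D (diminished)


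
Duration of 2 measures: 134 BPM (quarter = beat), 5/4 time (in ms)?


Solution.
Quarter-note beat duration = 60000 / 134 ms
Beats per measure (5/4) = 5
One measure = 5 × 60000 / 134 = 300000 / 134 ms
2 measures = 2 × 300000 / 134 = 600000 / 134
= 4477.6 ms


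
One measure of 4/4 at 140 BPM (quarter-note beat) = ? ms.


Let's work it out.
Quarter-note beat duration = 60000 / 140 ms
Beats per measure (4/4) = 4
One measure = 4 × 60000 / 140 = 240000 / 140 ms
= 1714.3 ms


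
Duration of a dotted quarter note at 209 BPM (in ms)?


Working:
One quarter-note beat = 60000 / BPM = 60000 / 209 ms
Dotted quarter note = 3/2 × quarter note
Duration = 3/2 × 60000 / 209 = 90000 / 209
= 430.6 ms


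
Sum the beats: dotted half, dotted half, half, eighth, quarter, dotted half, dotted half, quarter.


Working:
Beat values:
  dotted half = 3 beats
  dotted half = 3 beats
  half = 2 beats
  eighth = 0.5 beats
  quarter = 1 beat
  dotted half = 3 beats
  dotted half = 3 beats
  quarter = 1 beat
Sum = 3 + 3 + 2 + 0.5 + 1 + 3 + 3 + 1
= 16.5 beats


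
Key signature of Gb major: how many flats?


Flat major keys: C(0), F(1), Bb(2), Eb(3), Ab(4), Db(5), Gb(6), Cb(7)
Gb major has 6 flats
Order of flats: Bb Eb Ab Db Gb Cb Fb → first 6: Bb, Eb, Ab, Db, Gb, Cb
= 6 flats


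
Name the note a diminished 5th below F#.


A 5th spans 5 letter names, so from F we land on B
A diminished 5th = 6 semitones below F#
Spell B at that pitch: B#
= B#


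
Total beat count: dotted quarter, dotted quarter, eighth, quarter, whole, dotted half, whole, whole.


Reasoning:
Beat values:
  dotted quarter = 1.5 beats
  dotted quarter = 1.5 beats
  eighth = 0.5 beats
  quarter = 1 beat
  whole = 4 beats
  dotted half = 3 beats
  whole = 4 beats
  whole = 4 beats
Sum = 1.5 + 1.5 + 0.5 + 1 + 4 + 3 + 4 + 4
= 19.5 beats


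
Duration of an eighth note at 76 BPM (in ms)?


Let's work it out.
One quarter-note beat = 60000 / BPM = 60000 / 76 ms
Eighth note = 1/2 × quarter note
Duration = 1/2 × 60000 / 76 = 30000 / 76
= 394.7 ms


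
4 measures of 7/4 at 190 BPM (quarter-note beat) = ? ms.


Quarter-note beat duration = 60000 / 190 ms
Beats per measure (7/4) = 7
One measure = 7 × 60000 / 190 = 420000 / 190 ms
4 measures = 4 × 420000 / 190 = 1680000 / 190
= 8842.1 ms


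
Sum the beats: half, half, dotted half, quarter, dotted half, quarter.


Working:
Beat values:
  half = 2 beats
  half = 2 beats
  dotted half = 3 beats
  quarter = 1 beat
  dotted half = 3 beats
  quarter = 1 beat
Sum = 2 + 2 + 3 + 1 + 3 + 1
= 12 beats


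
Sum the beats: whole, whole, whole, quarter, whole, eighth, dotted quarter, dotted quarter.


Reasoning:
Beat values:
  whole = 4 beats
  whole = 4 beats
  whole = 4 beats
  quarter = 1 beat
  whole = 4 beats
  eighth = 0.5 beats
  dotted quarter = 1.5 beats
  dotted quarter = 1.5 beats
Sum = 4 + 4 + 4 + 1 + 4 + 0.5 + 1.5 + 1.5
= 20.5 beats


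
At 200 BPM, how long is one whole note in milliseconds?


Working:
One quarter-note beat = 60000 / BPM = 60000 / 200 ms
Whole note = 4 × quarter note
Duration = 4 × 60000 / 200 = 240000 / 200
= 1200.0 ms


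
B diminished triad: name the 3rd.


Working:
Diminished triad = root + minor 3rd (3 semitones) + diminished 5th (6 semitones)
A triad on B stacks thirds, so the chord tones use letter names B-D-F
Root: B
Minor 3rd above B: D
Diminished 5th above B: F
The 3rd = D


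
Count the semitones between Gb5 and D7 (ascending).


Absolute semitone position = octave×12 + chromatic position
Gb5: 5×12 + 6 = 66
D7: 7×12 + 2 = 86
Difference = 86 - 66 = 20
= 20 semitones


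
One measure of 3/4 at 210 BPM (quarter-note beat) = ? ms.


Solution.
Quarter-note beat duration = 60000 / 210 ms
Beats per measure (3/4) = 3
One measure = 3 × 60000 / 210 = 180000 / 210 ms
= 857.1 ms


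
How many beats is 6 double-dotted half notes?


Base half note = 2 beats
Dot 1 adds half the previous value: +1
Dot 2 adds half the previous value: +1/2
One double-dotted half = 2 + 1 + 1/2 = 7/2
6 of them = 6 × 7/2 = 21
= 21 beats


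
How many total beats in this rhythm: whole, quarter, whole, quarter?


Solution.
Beat values:
  whole = 4 beats
  quarter = 1 beat
  whole = 4 beats
  quarter = 1 beat
Sum = 4 + 1 + 4 + 1
= 10 beats


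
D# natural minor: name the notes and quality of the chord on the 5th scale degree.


Step by step:
D# natural minor scale: D# E# F# G# A# B C#
Diatonic triad on degree 5 stacks scale notes 5, 7, 2: A# C# E#
A#→C# = 3 semitones; A#→E# = 7 semitones → minor triad
= A# C# E# (minor)


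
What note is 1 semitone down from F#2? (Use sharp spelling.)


F#2: chromatic position 6 in octave 2 → absolute = 2×12 + 6 = 30
Transpose down 1: 30 - 1 = 29
29 = 2×12 + 5 → F in octave 2
Result = F2


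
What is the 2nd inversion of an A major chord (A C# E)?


Working:
Root position: A C# E
2nd inversion: move root and 3rd up an octave
Bass note: E
Notes (bottom to top) = E A C#


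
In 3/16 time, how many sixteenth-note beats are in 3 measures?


Time signature 3/16: the bottom number 16 means the sixteenth note gets one count
The top number 3 means 3 sixteenth-note beats per measure
Total = 3 × 3 measures
= 9 sixteenth-note beats


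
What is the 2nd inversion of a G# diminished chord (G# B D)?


Reasoning:
Root position: G# B D
2nd inversion: move root and 3rd up an octave
Bass note: D
Notes (bottom to top) = D G# B


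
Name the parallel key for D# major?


Parallel keys share the same tonic but differ in mode
D# major → parallel is D# minor
= D# minor


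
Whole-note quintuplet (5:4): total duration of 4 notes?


Quintuplet: 5 notes occupy the space of 4 whole notes
Space = 4 × 4 = 16 beats
Each quintuplet note = 16 / 5 = 16/5 beats
4 notes = 4 × 16/5 = 64/5
= 64/5 beats


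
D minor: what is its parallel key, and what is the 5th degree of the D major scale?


Solution.
Parallel keys share the same tonic but differ in mode
D minor → parallel is D major
D major scale: D E F# G A B C#
= D major; 5th degree = A


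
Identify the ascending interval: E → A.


Let's work it out.
Letter names: E → A spans 4 letter names → a 4th
Semitones: E → A = 5 half-steps
A 4th of 5 semitones is a perfect 4th
= perfect 4th


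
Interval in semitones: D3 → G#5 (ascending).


Reasoning:
Absolute semitone position = octave×12 + chromatic position
D3: 3×12 + 2 = 38
G#5: 5×12 + 8 = 68
Difference = 68 - 38 = 30
= 30 semitones


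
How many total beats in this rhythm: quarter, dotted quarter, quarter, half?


Beat values:
  quarter = 1 beat
  dotted quarter = 1.5 beats
  quarter = 1 beat
  half = 2 beats
Sum = 1 + 1.5 + 1 + 2
= 5.5 beats


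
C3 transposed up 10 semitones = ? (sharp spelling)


Reasoning:
C3: chromatic position 0 in octave 3 → absolute = 3×12 + 0 = 36
Transpose up 10: 36 + 10 = 46
46 = 3×12 + 10 → A# in octave 3
Result = A#3


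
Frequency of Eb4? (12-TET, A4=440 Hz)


Step by step:
f = 440 × 2^(n/12) where n = semitones from A4
Eb4: -6 semitones from A4
f = 440 × 2^(-6/12)
f = 311.13 Hz


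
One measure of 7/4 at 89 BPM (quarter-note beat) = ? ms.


Quarter-note beat duration = 60000 / 89 ms
Beats per measure (7/4) = 7
One measure = 7 × 60000 / 89 = 420000 / 89 ms
= 4719.1 ms


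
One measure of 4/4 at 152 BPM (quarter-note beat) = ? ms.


Reasoning:
Quarter-note beat duration = 60000 / 152 ms
Beats per measure (4/4) = 4
One measure = 4 × 60000 / 152 = 240000 / 152 ms
= 1578.9 ms


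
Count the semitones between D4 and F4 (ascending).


Working:
Absolute semitone position = octave×12 + chromatic position
D4: 4×12 + 2 = 50
F4: 4×12 + 5 = 53
Difference = 53 - 50 = 3
= 3 semitones


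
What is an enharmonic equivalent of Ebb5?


Enharmonic notes sound the same pitch but are spelled with different letter names
Ebb and D name the same pitch class
= D5


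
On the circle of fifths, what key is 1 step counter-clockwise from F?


Each counter-clockwise step moves down a perfect 5th (= up a perfect 4th)
From F: F → Bb
= Bb


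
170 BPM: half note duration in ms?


One quarter-note beat = 60000 / BPM = 60000 / 170 ms
Half note = 2 × quarter note
Duration = 2 × 60000 / 170 = 120000 / 170
= 705.9 ms


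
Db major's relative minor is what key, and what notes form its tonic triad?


Let's work it out.
The relative minor shares the major's key signature and starts on its 6th degree
6th degree = a major 6th above the tonic; a major 6th above Db is Bb
→ relative minor of Db major is Bb minor
Tonic triad of Bb minor = root + minor 3rd + perfect 5th = Bb Db F
= Bb minor; triad = Bb Db F


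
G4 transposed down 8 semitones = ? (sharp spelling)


Working:
G4: chromatic position 7 in octave 4 → absolute = 4×12 + 7 = 55
Transpose down 8: 55 - 8 = 47
47 = 3×12 + 11 → B in octave 3
Result = B3


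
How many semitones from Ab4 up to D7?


Absolute semitone position = octave×12 + chromatic position
Ab4: 4×12 + 8 = 56
D7: 7×12 + 2 = 86
Difference = 86 - 56 = 30
= 30 semitones


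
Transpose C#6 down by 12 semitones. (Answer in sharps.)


Solution.
C#6: chromatic position 1 in octave 6 → absolute = 6×12 + 1 = 73
Transpose down 12: 73 - 12 = 61
61 = 5×12 + 1 → C# in octave 5
Result = C#5


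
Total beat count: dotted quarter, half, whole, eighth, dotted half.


Solution.
Beat values:
  dotted quarter = 1.5 beats
  half = 2 beats
  whole = 4 beats
  eighth = 0.5 beats
  dotted half = 3 beats
Sum = 1.5 + 2 + 4 + 0.5 + 3
= 11 beats


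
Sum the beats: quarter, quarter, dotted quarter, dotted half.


Working:
Beat values:
  quarter = 1 beat
  quarter = 1 beat
  dotted quarter = 1.5 beats
  dotted half = 3 beats
Sum = 1 + 1 + 1.5 + 3
= 6.5 beats


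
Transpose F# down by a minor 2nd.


Step by step:
minor 2nd: 2 letter names, 1 semitones
Letter: F - 1 → E
Pitch: F# - 1 semitones, spelled as an E → E#
= E#


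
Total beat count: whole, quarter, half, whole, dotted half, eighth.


Reasoning:
Beat values:
  whole = 4 beats
  quarter = 1 beat
  half = 2 beats
  whole = 4 beats
  dotted half = 3 beats
  eighth = 0.5 beats
Sum = 4 + 1 + 2 + 4 + 3 + 0.5
= 14.5 beats


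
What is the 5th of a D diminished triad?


Reasoning:
Diminished triad = root + minor 3rd (3 semitones) + diminished 5th (6 semitones)
A triad on D stacks thirds, so the chord tones use letter names D-F-A
Root: D
Minor 3rd above D: F
Diminished 5th above D: Ab
The 5th = Ab


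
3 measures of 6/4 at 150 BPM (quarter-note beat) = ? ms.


Quarter-note beat duration = 60000 / 150 ms
Beats per measure (6/4) = 6
One measure = 6 × 60000 / 150 = 360000 / 150 ms
3 measures = 3 × 360000 / 150 = 1080000 / 150
= 7200.0 ms


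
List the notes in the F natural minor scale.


Step by step:
Natural minor scale pattern: W-H-W-W-H-W-W (2-1-2-2-1-2-2 semitones)
Starting from F:
  F + 2 semitones → G
  G + 1 semitone → Ab
  Ab + 2 semitones → Bb
  Bb + 2 semitones → C
  C + 1 semitone → Db
  Db + 2 semitones → Eb
  Eb + 2 semitones → F
Scale = F G Ab Bb C Db Eb


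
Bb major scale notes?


Step by step:
Major scale pattern: W-W-H-W-W-W-H (2-2-1-2-2-2-1 semitones)
Starting from Bb:
  Bb + 2 semitones → C
  C + 2 semitones → D
  D + 1 semitone → Eb
  Eb + 2 semitones → F
  F + 2 semitones → G
  G + 2 semitones → A
  A + 1 semitone → Bb
Scale = Bb C D Eb F G A


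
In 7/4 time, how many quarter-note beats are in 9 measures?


Time signature 7/4: the bottom number 4 means the quarter note gets one count
The top number 7 means 7 quarter-note beats per measure
Total = 7 × 9 measures
= 63 quarter-note beats


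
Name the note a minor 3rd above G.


Working:
A 3rd spans 3 letter names, so from G we land on B
A minor 3rd = 3 semitones above G
Spell B at that pitch: Bb
= Bb


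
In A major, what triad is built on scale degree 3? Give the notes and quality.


Reasoning:
A major scale: A B C# D E F# G#
Diatonic triad on degree 3 stacks scale notes 3, 5, 7: C# E G#
C#→E = 3 semitones; C#→G# = 7 semitones → minor triad
= C# E G# (minor)


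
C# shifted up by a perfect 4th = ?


Solution.
perfect 4th: 4 letter names, 5 semitones
Letter: C + 3 → F
Pitch: C# + 5 semitones, spelled as an F → F#
= F#


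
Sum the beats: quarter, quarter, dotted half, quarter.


Working:
Beat values:
  quarter = 1 beat
  quarter = 1 beat
  dotted half = 3 beats
  quarter = 1 beat
Sum = 1 + 1 + 3 + 1
= 6 beats


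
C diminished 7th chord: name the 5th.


Diminished 7th chord = root + minor 3rd + diminished 5th + diminished 7th
Seventh chords stack in thirds, so the letter names are C-E-G-B
Root: C
Minor 3rd above C: Eb
Diminished 5th above C: Gb
Diminished 7th above C: Bbb
The 5th = Gb


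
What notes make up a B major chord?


Reasoning:
Major triad = root + major 3rd (4 semitones) + perfect 5th (7 semitones)
A triad on B stacks thirds, so the chord tones use letter names B-D-F
Root: B
Major 3rd above B: D#
Perfect 5th above B: F#
Chord = B D# F#


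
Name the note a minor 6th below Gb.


A 6th spans 6 letter names, so from G we land on B
A minor 6th = 8 semitones below Gb
Spell B at that pitch: Bb
= Bb


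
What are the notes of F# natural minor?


Let's work it out.
Natural minor scale pattern: W-H-W-W-H-W-W (2-1-2-2-1-2-2 semitones)
Starting from F#:
  F# + 2 semitones → G#
  G# + 1 semitone → A
  A + 2 semitones → B
  B + 2 semitones → C#
  C# + 1 semitone → D
  D + 2 semitones → E
  E + 2 semitones → F#
Scale = F# G# A B C# D E


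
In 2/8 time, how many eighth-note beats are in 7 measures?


Let's work it out.
Time signature 2/8: the bottom number 8 means the eighth note gets one count
The top number 2 means 2 eighth-note beats per measure
Total = 2 × 7 measures
= 14 eighth-note beats


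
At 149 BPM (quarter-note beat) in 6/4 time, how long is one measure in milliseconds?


Quarter-note beat duration = 60000 / 149 ms
Beats per measure (6/4) = 6
One measure = 6 × 60000 / 149 = 360000 / 149 ms
= 2416.1 ms


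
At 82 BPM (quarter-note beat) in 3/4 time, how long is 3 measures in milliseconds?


Reasoning:
Quarter-note beat duration = 60000 / 82 ms
Beats per measure (3/4) = 3
One measure = 3 × 60000 / 82 = 180000 / 82 ms
3 measures = 3 × 180000 / 82 = 540000 / 82
= 6585.4 ms


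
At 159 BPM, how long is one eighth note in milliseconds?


One quarter-note beat = 60000 / BPM = 60000 / 159 ms
Eighth note = 1/2 × quarter note
Duration = 1/2 × 60000 / 159 = 30000 / 159
= 188.7 ms


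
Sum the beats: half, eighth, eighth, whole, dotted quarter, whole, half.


Beat values:
  half = 2 beats
  eighth = 0.5 beats
  eighth = 0.5 beats
  whole = 4 beats
  dotted quarter = 1.5 beats
  whole = 4 beats
  half = 2 beats
Sum = 2 + 0.5 + 0.5 + 4 + 1.5 + 4 + 2
= 14.5 beats


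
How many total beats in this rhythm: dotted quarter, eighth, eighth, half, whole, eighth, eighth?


Working:
Beat values:
  dotted quarter = 1.5 beats
  eighth = 0.5 beats
  eighth = 0.5 beats
  half = 2 beats
  whole = 4 beats
  eighth = 0.5 beats
  eighth = 0.5 beats
Sum = 1.5 + 0.5 + 0.5 + 2 + 4 + 0.5 + 0.5
= 9.5 beats


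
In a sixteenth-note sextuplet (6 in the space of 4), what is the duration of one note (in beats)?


Working:
Sextuplet: 6 notes occupy the space of 4 sixteenth notes
Space = 4 × 1/4 = 1 beat
Each sextuplet note = 1 / 6 = 1/6 beats
= 1/6 beats


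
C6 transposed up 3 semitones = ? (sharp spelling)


Step by step:
C6: chromatic position 0 in octave 6 → absolute = 6×12 + 0 = 72
Transpose up 3: 72 + 3 = 75
75 = 6×12 + 3 → D# in octave 6
Result = D#6


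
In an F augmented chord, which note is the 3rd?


Let's work it out.
Augmented triad = root + major 3rd (4 semitones) + augmented 5th (8 semitones)
A triad on F stacks thirds, so the chord tones use letter names F-A-C
Root: F
Major 3rd above F: A
Augmented 5th above F: C#
The 3rd = A


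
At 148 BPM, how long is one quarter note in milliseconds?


One quarter-note beat = 60000 / BPM = 60000 / 148 ms
Duration = 60000 / 148
= 405.4 ms


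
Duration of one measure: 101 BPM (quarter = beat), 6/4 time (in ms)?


Quarter-note beat duration = 60000 / 101 ms
Beats per measure (6/4) = 6
One measure = 6 × 60000 / 101 = 360000 / 101 ms
= 3564.4 ms


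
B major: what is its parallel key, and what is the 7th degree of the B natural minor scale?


Parallel keys share the same tonic but differ in mode
B major → parallel is B minor
B natural minor scale: B C# D E F# G A
= B minor; 7th degree = A


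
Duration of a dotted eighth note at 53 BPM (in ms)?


One quarter-note beat = 60000 / BPM = 60000 / 53 ms
Dotted eighth note = 3/4 × quarter note
Duration = 3/4 × 60000 / 53 = 45000 / 53
= 849.1 ms


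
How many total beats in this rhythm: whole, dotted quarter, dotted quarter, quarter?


Let's work it out.
Beat values:
  whole = 4 beats
  dotted quarter = 1.5 beats
  dotted quarter = 1.5 beats
  quarter = 1 beat
Sum = 4 + 1.5 + 1.5 + 1
= 8 beats


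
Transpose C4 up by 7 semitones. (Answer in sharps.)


Solution.
C4: chromatic position 0 in octave 4 → absolute = 4×12 + 0 = 48
Transpose up 7: 48 + 7 = 55
55 = 4×12 + 7 → G in octave 4
Result = G4


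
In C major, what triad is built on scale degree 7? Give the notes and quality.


Reasoning:
C major scale: C D E F G A B
Diatonic triad on degree 7 stacks scale notes 7, 2, 4: B D F
B→D = 3 semitones; B→F = 6 semitones → diminished triad
= B D F (diminished)


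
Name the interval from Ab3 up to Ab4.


Reasoning:
Letter names: A → A spans 8 letter names → an octave
Semitones: Ab3 → Ab4 = 12 half-steps
An octave of 12 semitones is a perfect octave
= perfect octave


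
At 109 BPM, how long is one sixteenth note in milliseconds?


One quarter-note beat = 60000 / BPM = 60000 / 109 ms
Sixteenth note = 1/4 × quarter note
Duration = 1/4 × 60000 / 109 = 15000 / 109
= 137.6 ms


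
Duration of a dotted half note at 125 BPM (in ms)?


One quarter-note beat = 60000 / BPM = 60000 / 125 ms
Dotted half note = 3 × quarter note
Duration = 3 × 60000 / 125 = 180000 / 125
= 1440.0 ms


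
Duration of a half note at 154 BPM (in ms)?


Step by step:
One quarter-note beat = 60000 / BPM = 60000 / 154 ms
Half note = 2 × quarter note
Duration = 2 × 60000 / 154 = 120000 / 154
= 779.2 ms


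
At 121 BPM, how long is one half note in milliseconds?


Working:
One quarter-note beat = 60000 / BPM = 60000 / 121 ms
Half note = 2 × quarter note
Duration = 2 × 60000 / 121 = 120000 / 121
= 991.7 ms


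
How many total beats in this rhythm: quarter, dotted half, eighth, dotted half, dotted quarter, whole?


Solution.
Beat values:
  quarter = 1 beat
  dotted half = 3 beats
  eighth = 0.5 beats
  dotted half = 3 beats
  dotted quarter = 1.5 beats
  whole = 4 beats
Sum = 1 + 3 + 0.5 + 3 + 1.5 + 4
= 13 beats


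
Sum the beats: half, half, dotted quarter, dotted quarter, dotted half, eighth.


Reasoning:
Beat values:
  half = 2 beats
  half = 2 beats
  dotted quarter = 1.5 beats
  dotted quarter = 1.5 beats
  dotted half = 3 beats
  eighth = 0.5 beats
Sum = 2 + 2 + 1.5 + 1.5 + 3 + 0.5
= 10.5 beats


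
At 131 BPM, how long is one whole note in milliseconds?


Step by step:
One quarter-note beat = 60000 / BPM = 60000 / 131 ms
Whole note = 4 × quarter note
Duration = 4 × 60000 / 131 = 240000 / 131
= 1832.1 ms


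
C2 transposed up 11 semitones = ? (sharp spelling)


Let's work it out.
C2: chromatic position 0 in octave 2 → absolute = 2×12 + 0 = 24
Transpose up 11: 24 + 11 = 35
35 = 2×12 + 11 → B in octave 2
Result = B2


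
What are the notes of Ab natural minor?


Working:
Natural minor scale pattern: W-H-W-W-H-W-W (2-1-2-2-1-2-2 semitones)
Starting from Ab:
  Ab + 2 semitones → Bb
  Bb + 1 semitone → Cb
  Cb + 2 semitones → Db
  Db + 2 semitones → Eb
  Eb + 1 semitone → Fb
  Fb + 2 semitones → Gb
  Gb + 2 semitones → Ab
Scale = Ab Bb Cb Db Eb Fb Gb


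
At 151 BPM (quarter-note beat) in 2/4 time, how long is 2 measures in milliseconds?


Reasoning:
Quarter-note beat duration = 60000 / 151 ms
Beats per measure (2/4) = 2
One measure = 2 × 60000 / 151 = 120000 / 151 ms
2 measures = 2 × 120000 / 151 = 240000 / 151
= 1589.4 ms


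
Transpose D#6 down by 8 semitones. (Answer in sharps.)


Step by step:
D#6: chromatic position 3 in octave 6 → absolute = 6×12 + 3 = 75
Transpose down 8: 75 - 8 = 67
67 = 5×12 + 7 → G in octave 5
Result = G5


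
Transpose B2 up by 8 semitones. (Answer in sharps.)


Step by step:
B2: chromatic position 11 in octave 2 → absolute = 2×12 + 11 = 35
Transpose up 8: 35 + 8 = 43
43 = 3×12 + 7 → G in octave 3
Result = G3


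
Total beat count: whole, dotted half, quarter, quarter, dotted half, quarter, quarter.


Let's work it out.
Beat values:
  whole = 4 beats
  dotted half = 3 beats
  quarter = 1 beat
  quarter = 1 beat
  dotted half = 3 beats
  quarter = 1 beat
  quarter = 1 beat
Sum = 4 + 3 + 1 + 1 + 3 + 1 + 1
= 14 beats


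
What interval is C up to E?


Let's work it out.
Letter names: C → E spans 3 letter names → a 3rd
Semitones: C → E = 4 half-steps
A 3rd of 4 semitones is a major 3rd
= major 3rd


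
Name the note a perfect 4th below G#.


A 4th spans 4 letter names, so from G we land on D
A perfect 4th = 5 semitones below G#
Spell D at that pitch: D#
= D#


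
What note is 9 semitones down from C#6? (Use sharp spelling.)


Reasoning:
C#6: chromatic position 1 in octave 6 → absolute = 6×12 + 1 = 73
Transpose down 9: 73 - 9 = 64
64 = 5×12 + 4 → E in octave 5
Result = E5


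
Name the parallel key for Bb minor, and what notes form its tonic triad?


Parallel keys share the same tonic but differ in mode
Bb minor → parallel is Bb major
Tonic triad of Bb major = Bb D F
= Bb major; triad = Bb D F


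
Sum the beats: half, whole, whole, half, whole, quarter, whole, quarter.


Beat values:
  half = 2 beats
  whole = 4 beats
  whole = 4 beats
  half = 2 beats
  whole = 4 beats
  quarter = 1 beat
  whole = 4 beats
  quarter = 1 beat
Sum = 2 + 4 + 4 + 2 + 4 + 1 + 4 + 1
= 22 beats


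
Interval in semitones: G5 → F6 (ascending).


Reasoning:
Absolute semitone position = octave×12 + chromatic position
G5: 5×12 + 7 = 67
F6: 6×12 + 5 = 77
Difference = 77 - 67 = 10
= 10 semitones


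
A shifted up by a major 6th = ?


Working:
major 6th: 6 letter names, 9 semitones
Letter: A + 5 → F
Pitch: A + 9 semitones, spelled as an F → F#
= F#


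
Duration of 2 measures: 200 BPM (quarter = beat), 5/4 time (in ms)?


Quarter-note beat duration = 60000 / 200 ms
Beats per measure (5/4) = 5
One measure = 5 × 60000 / 200 = 300000 / 200 ms
2 measures = 2 × 300000 / 200 = 600000 / 200
= 3000.0 ms


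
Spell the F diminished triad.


Reasoning:
Diminished triad = root + minor 3rd (3 semitones) + diminished 5th (6 semitones)
A triad on F stacks thirds, so the chord tones use letter names F-A-C
Root: F
Minor 3rd above F: Ab
Diminished 5th above F: Cb
Chord = F Ab Cb


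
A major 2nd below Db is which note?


Solution.
A 2nd spans 2 letter names, so from D we land on C
A major 2nd = 2 semitones below Db
Spell C at that pitch: Cb
= Cb


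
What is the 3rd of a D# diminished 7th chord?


Let's work it out.
Diminished 7th chord = root + minor 3rd + diminished 5th + diminished 7th
Seventh chords stack in thirds, so the letter names are D-F-A-C
Root: D#
Minor 3rd above D#: F#
Diminished 5th above D#: A
Diminished 7th above D#: C
The 3rd = F#


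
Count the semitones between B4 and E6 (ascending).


Solution.
Absolute semitone position = octave×12 + chromatic position
B4: 4×12 + 11 = 59
E6: 6×12 + 4 = 76
Difference = 76 - 59 = 17
= 17 semitones
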